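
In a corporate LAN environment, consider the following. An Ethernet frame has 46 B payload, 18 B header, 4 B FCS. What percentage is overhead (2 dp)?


Given: payload = 46 B, header = 18 B, trailer = 4 B
Overhead bytes = header + trailer = 18 + 4 = 22
Total frame = payload + overhead = 46 + 22 = 68
Overhead % = 22 / 68 * 100 = 32.3529% -> 32.35% (2 dp)

32.35


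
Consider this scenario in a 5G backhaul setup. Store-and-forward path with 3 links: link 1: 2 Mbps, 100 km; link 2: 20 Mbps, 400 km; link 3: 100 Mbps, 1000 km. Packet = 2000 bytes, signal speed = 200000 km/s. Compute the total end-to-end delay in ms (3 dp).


Packet = 2000 bytes = 16000 bits. Store-and-forward: sum (t_trans + t_prop) per link.
Link 1: t_trans = 16000/(2*10^6) s = 8.0000 ms; t_prop = 100/200000 s = 0.5000 ms; subtotal = 8.5000 ms
Link 2: t_trans = 16000/(20*10^6) s = 0.8000 ms; t_prop = 400/200000 s = 2.0000 ms; subtotal = 2.8000 ms
Link 3: t_trans = 16000/(100*10^6) s = 0.1600 ms; t_prop = 1000/200000 s = 5.0000 ms; subtotal = 5.1600 ms
End-to-end = 8.5000 + 2.8000 + 5.1600 = 16.4600 ms -> 16.460 ms (3 dp)

16.460


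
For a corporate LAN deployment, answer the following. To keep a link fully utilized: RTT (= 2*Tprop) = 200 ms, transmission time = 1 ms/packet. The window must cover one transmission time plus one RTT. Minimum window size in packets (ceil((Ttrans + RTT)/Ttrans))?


Given: Ttrans = 1 ms, RTT = 200 ms (= 2 * Tprop, Tprop = 100 ms)
Time until first ACK returns = Ttrans + RTT = 1 + 200 = 201 ms
Need W * Ttrans >= Ttrans + RTT  ->  W >= (Ttrans + RTT) / Ttrans
(Ttrans + RTT) / Ttrans = 201 / 1 = 201
W_min = ceil(201) = 201

201


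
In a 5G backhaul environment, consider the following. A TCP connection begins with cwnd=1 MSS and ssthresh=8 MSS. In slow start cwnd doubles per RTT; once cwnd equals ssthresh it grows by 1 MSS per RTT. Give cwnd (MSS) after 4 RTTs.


RTT 0: cwnd = 1 MSS (initial)
RTT 1: cwnd = 2 MSS (slow start, doubled)
RTT 2: cwnd = 4 MSS (slow start, doubled)
RTT 3: cwnd = 8 MSS (slow start, doubled)
RTT 4: cwnd = 9 MSS (congestion avoidance, +1)

9


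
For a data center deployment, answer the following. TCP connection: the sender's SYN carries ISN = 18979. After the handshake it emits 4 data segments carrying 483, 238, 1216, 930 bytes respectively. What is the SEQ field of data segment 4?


The SYN occupies sequence number ISN = 18979, so the first data byte is ISN + 1 = 18980.
SEQ of data segment i = (ISN + 1) + sum of payload sizes of segments 1..i-1.
Segment 1: SEQ = 18980, payload = 483 bytes
Segment 2: SEQ = 19463, payload = 238 bytes
Segment 3: SEQ = 19701, payload = 1216 bytes
Segment 4: SEQ = 20917, payload = 930 bytes
SEQ of segment 4 = 18980 + 483 + 238 + 1216 = 20917

20917


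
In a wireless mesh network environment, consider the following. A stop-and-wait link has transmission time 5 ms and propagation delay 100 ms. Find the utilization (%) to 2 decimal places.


Given: Ttrans = 5 ms, Tprop = 100 ms
RTT = 2 * Tprop = 2 * 100 = 200 ms
U = Ttrans / (Ttrans + RTT)
U = 5 / (5 + 200)
U = 5 / 205 = 0.02439
U% = 2.44%

2.44


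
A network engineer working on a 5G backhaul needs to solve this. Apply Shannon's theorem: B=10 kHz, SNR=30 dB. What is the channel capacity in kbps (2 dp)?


Given: B = 10 kHz, SNR = 30 dB
SNR linear = 10^(30/10) = 1000
1 + SNR = 1001
log2(1001) = 9.9672262588
C = 10 * 1000 * 9.9672262588 = 99672.2626 bps
C = 99.672263 kbps -> 99.67 kbps (2 dp)

99.67


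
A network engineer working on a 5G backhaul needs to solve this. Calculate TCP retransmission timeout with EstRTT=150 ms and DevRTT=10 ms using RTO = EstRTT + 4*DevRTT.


Given: EstRTT = 150 ms, DevRTT = 10 ms
Timeout = EstRTT + 4 * DevRTT
4 * DevRTT = 4 * 10 = 40
Timeout = 150 + 40 = 190 ms

190


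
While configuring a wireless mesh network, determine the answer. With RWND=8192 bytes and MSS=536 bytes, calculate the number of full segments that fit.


Given: RWND = 8192 bytes, MSS = 536 bytes
Full segments = floor(RWND / MSS)
Full segments = floor(8192 / 536)
Full segments = floor(15.2836) = 15

15


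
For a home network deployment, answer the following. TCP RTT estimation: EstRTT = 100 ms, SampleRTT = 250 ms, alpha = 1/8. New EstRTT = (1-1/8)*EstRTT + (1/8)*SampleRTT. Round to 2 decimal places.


Given: EstRTT = 100 ms, SampleRTT = 250 ms, alpha = 1/8
New EstRTT = (1 - alpha) * EstRTT + alpha * SampleRTT
(7/8) * 100 = 87.5
(1/8) * 250 = 31.25
New EstRTT = 87.5 + 31.25 = 118.75 ms -> 118.75 ms (2 dp)

118.75


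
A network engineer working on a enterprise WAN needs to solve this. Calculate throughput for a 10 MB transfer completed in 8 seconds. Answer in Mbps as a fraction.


Given: file = 10 MB, time = 8 s
File in Mb = 10 * 8 = 80 Mb
Throughput = 80 / 8 Mbps
Throughput = 10 Mbps

10


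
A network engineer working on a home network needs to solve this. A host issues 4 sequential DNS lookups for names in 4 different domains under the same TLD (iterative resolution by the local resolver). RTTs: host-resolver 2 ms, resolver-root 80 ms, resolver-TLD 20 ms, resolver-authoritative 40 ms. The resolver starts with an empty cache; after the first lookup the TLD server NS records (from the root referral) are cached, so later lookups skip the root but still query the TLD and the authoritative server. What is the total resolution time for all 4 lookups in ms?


Lookup 1 (cold cache): local + root + TLD + auth = 2 + 80 + 20 + 40 = 142 ms
Lookups 2..4 (TLD NS cached -> skip root; new domain -> still ask TLD and auth): local + TLD + auth = 2 + 20 + 40 = 62 ms each
Remaining 3 lookups: 3 * 62 = 186 ms
Total = 142 + 186 = 328 ms

328


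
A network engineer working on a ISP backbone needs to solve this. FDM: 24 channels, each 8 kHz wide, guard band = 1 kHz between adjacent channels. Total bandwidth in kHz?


Given: 24 channels, 8 kHz each, guard = 1 kHz
Channel bandwidth = 24 * 8 = 192 kHz
Guard bands = 23 gaps * 1 kHz = 23 kHz
Total = 192 + 23 = 215 kHz

215


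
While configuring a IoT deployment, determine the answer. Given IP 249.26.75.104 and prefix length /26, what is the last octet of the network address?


Given: IP = 249.26.75.104, prefix = /26
Subnet mask = 255.255.255.192
Last octet of IP: 104
Last octet of mask: 192
Network last octet = 104 AND 192 = 64

64


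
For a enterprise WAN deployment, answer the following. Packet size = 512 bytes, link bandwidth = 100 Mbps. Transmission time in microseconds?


Given: packet = 512 bytes, bandwidth = 100 Mbps
Packet in bits = 512 * 8 = 4096 bits
Bandwidth = 100 * 10^6 = 100000000 bps
Time = 4096 / 100000000 seconds
Time in us = 4096 * 10^6 / 100000000 = 40.96

40.96


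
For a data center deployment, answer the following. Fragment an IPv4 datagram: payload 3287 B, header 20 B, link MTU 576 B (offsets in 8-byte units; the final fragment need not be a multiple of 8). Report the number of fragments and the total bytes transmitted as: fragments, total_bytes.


Max data per non-final fragment = floor((MTU - header)/8)*8 = floor((576 - 20)/8)*8 = floor(556/8)*8 = 552 B
Final fragment needs no 8-byte alignment: it can carry up to MTU - header = 556 B
Non-final fragments needed = ceil((payload - 556) / 552) = ceil(2731/552) = ceil(4.9475) = 5
Number of fragments = 5 + 1 = 6
Fragment sizes (data): 5 * 552 B + 527 B (last, 527 <= 556 OK)
Total bytes sent = payload + n_frags * header = 3287 + 6*20 = 3287 + 120 = 3407 B

6, 3407


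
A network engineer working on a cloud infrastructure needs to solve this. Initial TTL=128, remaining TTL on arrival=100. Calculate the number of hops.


Given: initial TTL = 128, received TTL = 100
Hops = initial TTL - received TTL
Hops = 128 - 100 = 28

28


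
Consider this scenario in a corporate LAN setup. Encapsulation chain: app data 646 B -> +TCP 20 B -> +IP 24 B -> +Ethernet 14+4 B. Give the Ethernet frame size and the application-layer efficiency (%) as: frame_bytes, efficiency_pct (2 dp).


TCP segment = 646 + 20 = 666 B
IP packet = 666 + 24 = 690 B
Ethernet frame = 690 + 14 + 4 = 708 B
Efficiency = app / frame = 646 / 708 = 0.912429 = 91.2429% -> 91.24% (2 dp)

708, 91.24


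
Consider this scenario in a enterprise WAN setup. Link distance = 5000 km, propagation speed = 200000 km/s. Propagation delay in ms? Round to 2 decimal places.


Given: distance = 5000 km, speed = 200000 km/s
Delay = distance / speed = 5000 / 200000 seconds
Delay in ms = 5000 * 1000 / 200000
Delay = 25.0000 ms
Rounded to 2 dp = 25.00 ms

25.00


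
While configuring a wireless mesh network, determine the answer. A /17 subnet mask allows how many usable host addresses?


Given: subnet mask /17
Host bits = 32 - 17 = 15
Total addresses = 2^15 = 32768
Usable hosts = 32768 - 2 (network + broadcast) = 32766

32766


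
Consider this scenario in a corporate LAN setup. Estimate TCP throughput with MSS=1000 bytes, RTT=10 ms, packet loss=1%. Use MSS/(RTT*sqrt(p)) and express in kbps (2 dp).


Given: MSS = 1000 bytes, RTT = 10 ms, loss = 1%
RTT in seconds = 10 / 1000 = 0.01
Loss rate = 1% = 0.01
sqrt(loss) = sqrt(0.01) = 0.1
Throughput (bytes/s) = 1000 / (0.01 * 0.1) = 1000000.0000
Throughput (kbps) = 1000000.0000 * 8 / 1000 = 8000.000000 -> 8000.00 kbps (2 dp)

8000.00


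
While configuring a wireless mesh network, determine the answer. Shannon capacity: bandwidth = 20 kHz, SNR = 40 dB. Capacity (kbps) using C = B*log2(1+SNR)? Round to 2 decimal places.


Given: B = 20 kHz, SNR = 40 dB
SNR linear = 10^(40/10) = 10000
1 + SNR = 10001
log2(10001) = 13.2878566418
C = 20 * 1000 * 13.2878566418 = 265757.1328 bps
C = 265.757133 kbps -> 265.76 kbps (2 dp)

265.76


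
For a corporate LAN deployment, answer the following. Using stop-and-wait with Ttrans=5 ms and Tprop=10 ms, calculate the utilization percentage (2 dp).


Given: Ttrans = 5 ms, Tprop = 10 ms
RTT = 2 * Tprop = 2 * 10 = 20 ms
U = Ttrans / (Ttrans + RTT)
U = 5 / (5 + 20)
U = 5 / 25 = 0.2
U% = 20.00%

20.00


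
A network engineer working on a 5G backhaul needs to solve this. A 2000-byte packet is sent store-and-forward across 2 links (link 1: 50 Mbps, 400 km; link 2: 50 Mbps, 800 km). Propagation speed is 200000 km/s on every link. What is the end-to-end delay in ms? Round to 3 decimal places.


Packet = 2000 bytes = 16000 bits. Store-and-forward: sum (t_trans + t_prop) per link.
Link 1: t_trans = 16000/(50*10^6) s = 0.3200 ms; t_prop = 400/200000 s = 2.0000 ms; subtotal = 2.3200 ms
Link 2: t_trans = 16000/(50*10^6) s = 0.3200 ms; t_prop = 800/200000 s = 4.0000 ms; subtotal = 4.3200 ms
End-to-end = 2.3200 + 4.3200 = 6.6400 ms -> 6.640 ms (3 dp)

6.640


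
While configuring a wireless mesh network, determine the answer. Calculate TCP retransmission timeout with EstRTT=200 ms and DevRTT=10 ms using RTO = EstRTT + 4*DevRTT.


Given: EstRTT = 200 ms, DevRTT = 10 ms
Timeout = EstRTT + 4 * DevRTT
4 * DevRTT = 4 * 10 = 40
Timeout = 200 + 40 = 240 ms

240


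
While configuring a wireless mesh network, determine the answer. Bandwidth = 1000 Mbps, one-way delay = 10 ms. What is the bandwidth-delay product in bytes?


Given: bandwidth = 1000 Mbps, delay = 10 ms
BDP in bits = 1000 * 10^6 * 10 / 1000
BDP in bits = 10000000
BDP in bytes = 10000000 / 8 = 1250000

1250000


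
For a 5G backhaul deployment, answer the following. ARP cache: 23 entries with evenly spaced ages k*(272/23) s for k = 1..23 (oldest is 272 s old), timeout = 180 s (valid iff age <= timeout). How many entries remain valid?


Ages are k * 272/23 s for k = 1..23 (spacing = 11.8261 s).
Entry k is valid iff k * 272/23 <= 180 iff k <= 23 * 180 / 272 = 15.2206
n_valid = floor(15.2206) = 15
(n_stale = 23 - 15 = 8)

15


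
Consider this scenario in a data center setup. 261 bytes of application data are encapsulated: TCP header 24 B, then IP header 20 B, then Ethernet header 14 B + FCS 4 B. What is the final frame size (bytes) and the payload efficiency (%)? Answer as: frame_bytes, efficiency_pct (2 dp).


TCP segment = 261 + 24 = 285 B
IP packet = 285 + 20 = 305 B
Ethernet frame = 305 + 14 + 4 = 323 B
Efficiency = app / frame = 261 / 323 = 0.808050 = 80.8050% -> 80.80% (2 dp)

323, 80.80


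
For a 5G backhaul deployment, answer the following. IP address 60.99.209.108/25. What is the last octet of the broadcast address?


Given: IP = 60.99.209.108, prefix = /25
Host bits = 32 - 25 = 7
Network last octet = 108 AND mask = 0
Host part size = 2^7 - 1 = 127
Broadcast last octet = 0 OR 127 = 127

127


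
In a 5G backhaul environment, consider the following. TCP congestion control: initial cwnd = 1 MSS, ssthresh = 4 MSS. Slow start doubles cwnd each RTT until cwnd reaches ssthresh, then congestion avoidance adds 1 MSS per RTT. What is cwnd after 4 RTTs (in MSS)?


RTT 0: cwnd = 1 MSS (initial)
RTT 1: cwnd = 2 MSS (slow start, doubled)
RTT 2: cwnd = 4 MSS (slow start, doubled)
RTT 3: cwnd = 5 MSS (congestion avoidance, +1)
RTT 4: cwnd = 6 MSS (congestion avoidance, +1)

6


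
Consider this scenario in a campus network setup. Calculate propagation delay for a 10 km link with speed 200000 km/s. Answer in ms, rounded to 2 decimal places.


Given: distance = 10 km, speed = 200000 km/s
Delay = distance / speed = 10 / 200000 seconds
Delay in ms = 10 * 1000 / 200000
Delay = 0.0500 ms
Rounded to 2 dp = 0.05 ms

0.05


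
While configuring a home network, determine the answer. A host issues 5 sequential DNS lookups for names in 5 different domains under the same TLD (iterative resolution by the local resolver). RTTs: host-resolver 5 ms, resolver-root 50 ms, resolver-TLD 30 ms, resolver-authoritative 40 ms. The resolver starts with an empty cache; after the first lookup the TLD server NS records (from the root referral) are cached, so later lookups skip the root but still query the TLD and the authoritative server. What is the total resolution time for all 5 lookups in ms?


Lookup 1 (cold cache): local + root + TLD + auth = 5 + 50 + 30 + 40 = 125 ms
Lookups 2..5 (TLD NS cached -> skip root; new domain -> still ask TLD and auth): local + TLD + auth = 5 + 30 + 40 = 75 ms each
Remaining 4 lookups: 4 * 75 = 300 ms
Total = 125 + 300 = 425 ms

425


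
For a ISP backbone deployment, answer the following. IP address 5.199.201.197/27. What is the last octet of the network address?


Given: IP = 5.199.201.197, prefix = /27
Subnet mask = 255.255.255.224
Last octet of IP: 197
Last octet of mask: 224
Network last octet = 197 AND 224 = 192

192


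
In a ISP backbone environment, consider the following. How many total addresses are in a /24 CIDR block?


Given: CIDR prefix /24
Host bits = 32 - 24 = 8
Total addresses = 2^8 = 256

256


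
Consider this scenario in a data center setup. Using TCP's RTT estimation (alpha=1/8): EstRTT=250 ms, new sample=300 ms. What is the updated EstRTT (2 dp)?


Given: EstRTT = 250 ms, SampleRTT = 300 ms, alpha = 1/8
New EstRTT = (1 - alpha) * EstRTT + alpha * SampleRTT
(7/8) * 250 = 218.75
(1/8) * 300 = 37.5
New EstRTT = 218.75 + 37.5 = 256.25 ms -> 256.25 ms (2 dp)

256.25


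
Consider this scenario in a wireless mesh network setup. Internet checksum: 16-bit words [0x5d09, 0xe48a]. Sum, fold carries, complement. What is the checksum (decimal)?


Given words: [0x5d09, 0xe48a]
Step 1: Sum all words
Raw sum = 23817 + 58506 = 82323
Step 2: Fold carry: (16787 + 1) = 16788
One's complement = ~16788 & 0xFFFF = 48747

48747


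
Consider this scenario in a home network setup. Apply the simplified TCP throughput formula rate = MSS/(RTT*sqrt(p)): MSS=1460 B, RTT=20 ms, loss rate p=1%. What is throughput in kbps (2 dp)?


Given: MSS = 1460 bytes, RTT = 20 ms, loss = 1%
RTT in seconds = 20 / 1000 = 0.02
Loss rate = 1% = 0.01
sqrt(loss) = sqrt(0.01) = 0.1
Throughput (bytes/s) = 1460 / (0.02 * 0.1) = 730000.0000
Throughput (kbps) = 730000.0000 * 8 / 1000 = 5840.000000 -> 5840.00 kbps (2 dp)

5840.00


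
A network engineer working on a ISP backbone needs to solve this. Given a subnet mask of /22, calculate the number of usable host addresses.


Given: subnet mask /22
Host bits = 32 - 22 = 10
Total addresses = 2^10 = 1024
Usable hosts = 1024 - 2 (network + broadcast) = 1022

1022


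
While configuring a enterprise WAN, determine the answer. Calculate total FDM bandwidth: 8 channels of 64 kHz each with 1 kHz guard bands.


Given: 8 channels, 64 kHz each, guard = 1 kHz
Channel bandwidth = 8 * 64 = 512 kHz
Guard bands = 7 gaps * 1 kHz = 7 kHz
Total = 512 + 7 = 519 kHz

519


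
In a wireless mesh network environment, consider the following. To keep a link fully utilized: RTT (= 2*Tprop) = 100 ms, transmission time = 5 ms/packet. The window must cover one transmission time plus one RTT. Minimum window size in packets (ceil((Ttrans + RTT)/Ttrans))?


Given: Ttrans = 5 ms, RTT = 100 ms (= 2 * Tprop, Tprop = 50 ms)
Time until first ACK returns = Ttrans + RTT = 5 + 100 = 105 ms
Need W * Ttrans >= Ttrans + RTT  ->  W >= (Ttrans + RTT) / Ttrans
(Ttrans + RTT) / Ttrans = 105 / 5 = 21
W_min = ceil(21) = 21

21


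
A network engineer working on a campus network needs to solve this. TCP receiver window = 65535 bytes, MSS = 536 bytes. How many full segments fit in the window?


Given: RWND = 65535 bytes, MSS = 536 bytes
Full segments = floor(RWND / MSS)
Full segments = floor(65535 / 536)
Full segments = floor(122.2668) = 122

122


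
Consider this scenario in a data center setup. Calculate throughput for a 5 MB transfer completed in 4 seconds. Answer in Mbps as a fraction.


Given: file = 5 MB, time = 4 s
File in Mb = 5 * 8 = 40 Mb
Throughput = 40 / 4 Mbps
Throughput = 10 Mbps

10


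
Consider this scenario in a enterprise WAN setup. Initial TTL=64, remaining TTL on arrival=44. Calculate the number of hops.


Given: initial TTL = 64, received TTL = 44
Hops = initial TTL - received TTL
Hops = 64 - 44 = 20

20


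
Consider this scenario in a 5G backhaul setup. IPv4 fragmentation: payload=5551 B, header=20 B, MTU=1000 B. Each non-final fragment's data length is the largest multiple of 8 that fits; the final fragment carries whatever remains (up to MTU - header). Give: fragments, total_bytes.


Max data per non-final fragment = floor((MTU - header)/8)*8 = floor((1000 - 20)/8)*8 = floor(980/8)*8 = 976 B
Final fragment needs no 8-byte alignment: it can carry up to MTU - header = 980 B
Non-final fragments needed = ceil((payload - 980) / 976) = ceil(4571/976) = ceil(4.6834) = 5
Number of fragments = 5 + 1 = 6
Fragment sizes (data): 5 * 976 B + 671 B (last, 671 <= 980 OK)
Total bytes sent = payload + n_frags * header = 5551 + 6*20 = 5551 + 120 = 5671 B

6, 5671


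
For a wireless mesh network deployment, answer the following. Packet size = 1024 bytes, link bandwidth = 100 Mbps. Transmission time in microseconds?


Given: packet = 1024 bytes, bandwidth = 100 Mbps
Packet in bits = 1024 * 8 = 8192 bits
Bandwidth = 100 * 10^6 = 100000000 bps
Time = 8192 / 100000000 seconds
Time in us = 8192 * 10^6 / 100000000 = 81.92

81.92


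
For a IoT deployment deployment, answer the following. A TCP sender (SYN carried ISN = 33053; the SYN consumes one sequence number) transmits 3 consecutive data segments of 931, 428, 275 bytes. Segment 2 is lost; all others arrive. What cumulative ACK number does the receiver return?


SYN uses sequence number 33053; first data byte = ISN + 1 = 33054.
Segment 1: SEQ = 33054, len = 931 B, covers [33054, 33984]
Segment 2: SEQ = 33985, len = 428 B, covers [33985, 34412] [LOST]
Segment 3: SEQ = 34413, len = 275 B, covers [34413, 34687]
In-order data received: bytes [33054, 33984] (segments 1..1).
Segment 2 missing -> gap begins at byte 33985; later segments buffered out of order.
Cumulative ACK = next expected in-order byte = 33054 + 931 = 33985

33985


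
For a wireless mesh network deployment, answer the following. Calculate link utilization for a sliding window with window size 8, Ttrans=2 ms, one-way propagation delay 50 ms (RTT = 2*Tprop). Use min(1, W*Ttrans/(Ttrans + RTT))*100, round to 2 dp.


Given: W = 8, Ttrans = 2 ms, RTT = 100 ms (= 2 * Tprop, Tprop = 50 ms)
Cycle time = Ttrans + RTT = 2 + 100 = 102 ms (first packet sent until its ACK returns)
W * Ttrans = 8 * 2 = 16 ms of sending per cycle
W * Ttrans / (Ttrans + RTT) = 16 / 102 = 0.156863
U = min(1, 0.156863) = 0.156863
U% = 15.69%

15.69


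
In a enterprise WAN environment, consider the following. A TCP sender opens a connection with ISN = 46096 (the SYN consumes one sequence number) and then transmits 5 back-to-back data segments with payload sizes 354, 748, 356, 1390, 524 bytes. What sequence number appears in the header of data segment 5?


The SYN occupies sequence number ISN = 46096, so the first data byte is ISN + 1 = 46097.
SEQ of data segment i = (ISN + 1) + sum of payload sizes of segments 1..i-1.
Segment 1: SEQ = 46097, payload = 354 bytes
Segment 2: SEQ = 46451, payload = 748 bytes
Segment 3: SEQ = 47199, payload = 356 bytes
Segment 4: SEQ = 47555, payload = 1390 bytes
Segment 5: SEQ = 48945, payload = 524 bytes
SEQ of segment 5 = 46097 + 354 + 748 + 356 + 1390 = 48945

48945


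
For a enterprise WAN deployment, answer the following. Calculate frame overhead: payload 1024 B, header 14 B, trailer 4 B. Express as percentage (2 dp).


Given: payload = 1024 B, header = 14 B, trailer = 4 B
Overhead bytes = header + trailer = 14 + 4 = 18
Total frame = payload + overhead = 1024 + 18 = 1042
Overhead % = 18 / 1042 * 100 = 1.7274% -> 1.73% (2 dp)

1.73


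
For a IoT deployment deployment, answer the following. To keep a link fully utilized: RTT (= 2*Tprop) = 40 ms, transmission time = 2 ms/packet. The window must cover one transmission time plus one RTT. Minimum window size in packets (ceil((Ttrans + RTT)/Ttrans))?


Given: Ttrans = 2 ms, RTT = 40 ms (= 2 * Tprop, Tprop = 20 ms)
Time until first ACK returns = Ttrans + RTT = 2 + 40 = 42 ms
Need W * Ttrans >= Ttrans + RTT  ->  W >= (Ttrans + RTT) / Ttrans
(Ttrans + RTT) / Ttrans = 42 / 2 = 21
W_min = ceil(21) = 21

21


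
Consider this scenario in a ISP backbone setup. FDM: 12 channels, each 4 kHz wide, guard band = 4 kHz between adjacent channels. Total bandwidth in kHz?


Given: 12 channels, 4 kHz each, guard = 4 kHz
Channel bandwidth = 12 * 4 = 48 kHz
Guard bands = 11 gaps * 4 kHz = 44 kHz
Total = 48 + 44 = 92 kHz

92


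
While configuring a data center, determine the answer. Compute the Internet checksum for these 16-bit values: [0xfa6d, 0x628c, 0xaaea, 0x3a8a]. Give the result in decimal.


Given words: [0xfa6d, 0x628c, 0xaaea, 0x3a8a]
Step 1: Sum all words
Raw sum = 64109 + 25228 + 43754 + 14986 = 148077
Step 2: Fold carry: (17005 + 2) = 17007
One's complement = ~17007 & 0xFFFF = 48528

48528


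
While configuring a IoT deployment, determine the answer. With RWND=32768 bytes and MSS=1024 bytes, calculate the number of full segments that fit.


Given: RWND = 32768 bytes, MSS = 1024 bytes
Full segments = floor(RWND / MSS)
Full segments = floor(32768 / 1024)
Full segments = floor(32.0) = 32

32


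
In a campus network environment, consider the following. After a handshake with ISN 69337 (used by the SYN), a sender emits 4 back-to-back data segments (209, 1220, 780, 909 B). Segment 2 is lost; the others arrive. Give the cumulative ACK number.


SYN uses sequence number 69337; first data byte = ISN + 1 = 69338.
Segment 1: SEQ = 69338, len = 209 B, covers [69338, 69546]
Segment 2: SEQ = 69547, len = 1220 B, covers [69547, 70766] [LOST]
Segment 3: SEQ = 70767, len = 780 B, covers [70767, 71546]
Segment 4: SEQ = 71547, len = 909 B, covers [71547, 72455]
In-order data received: bytes [69338, 69546] (segments 1..1).
Segment 2 missing -> gap begins at byte 69547; later segments buffered out of order.
Cumulative ACK = next expected in-order byte = 69338 + 209 = 69547

69547


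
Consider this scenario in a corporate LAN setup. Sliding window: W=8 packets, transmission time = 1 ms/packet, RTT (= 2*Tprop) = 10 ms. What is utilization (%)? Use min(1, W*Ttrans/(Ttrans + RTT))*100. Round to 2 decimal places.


Given: W = 8, Ttrans = 1 ms, RTT = 10 ms (= 2 * Tprop, Tprop = 5 ms)
Cycle time = Ttrans + RTT = 1 + 10 = 11 ms (first packet sent until its ACK returns)
W * Ttrans = 8 * 1 = 8 ms of sending per cycle
W * Ttrans / (Ttrans + RTT) = 8 / 11 = 0.727273
U = min(1, 0.727273) = 0.727273
U% = 72.73%

72.73


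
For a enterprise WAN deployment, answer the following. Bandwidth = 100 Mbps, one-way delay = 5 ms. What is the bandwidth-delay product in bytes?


Given: bandwidth = 100 Mbps, delay = 5 ms
BDP in bits = 100 * 10^6 * 5 / 1000
BDP in bits = 500000
BDP in bytes = 500000 / 8 = 62500

62500


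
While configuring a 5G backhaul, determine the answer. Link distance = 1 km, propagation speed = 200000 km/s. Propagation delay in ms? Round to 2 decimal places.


Given: distance = 1 km, speed = 200000 km/s
Delay = distance / speed = 1 / 200000 seconds
Delay in ms = 1 * 1000 / 200000
Delay = 0.0050 ms
Rounded to 2 dp = 0.01 ms

0.01


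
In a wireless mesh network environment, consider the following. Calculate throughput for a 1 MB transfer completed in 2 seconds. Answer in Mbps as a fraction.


Given: file = 1 MB, time = 2 s
File in Mb = 1 * 8 = 8 Mb
Throughput = 8 / 2 Mbps
Throughput = 4 Mbps

4


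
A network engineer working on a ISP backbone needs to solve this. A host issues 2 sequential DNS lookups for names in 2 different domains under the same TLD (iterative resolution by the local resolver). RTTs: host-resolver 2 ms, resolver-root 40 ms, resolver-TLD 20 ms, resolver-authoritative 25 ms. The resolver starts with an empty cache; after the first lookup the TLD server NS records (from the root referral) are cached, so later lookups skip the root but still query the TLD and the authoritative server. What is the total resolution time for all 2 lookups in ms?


Lookup 1 (cold cache): local + root + TLD + auth = 2 + 40 + 20 + 25 = 87 ms
Lookups 2..2 (TLD NS cached -> skip root; new domain -> still ask TLD and auth): local + TLD + auth = 2 + 20 + 25 = 47 ms each
Remaining 1 lookups: 1 * 47 = 47 ms
Total = 87 + 47 = 134 ms

134


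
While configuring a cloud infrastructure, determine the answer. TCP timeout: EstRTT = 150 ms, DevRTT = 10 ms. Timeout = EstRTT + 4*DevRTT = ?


Given: EstRTT = 150 ms, DevRTT = 10 ms
Timeout = EstRTT + 4 * DevRTT
4 * DevRTT = 4 * 10 = 40
Timeout = 150 + 40 = 190 ms

190


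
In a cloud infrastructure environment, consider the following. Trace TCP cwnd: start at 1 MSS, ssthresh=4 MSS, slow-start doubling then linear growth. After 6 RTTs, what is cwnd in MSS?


RTT 0: cwnd = 1 MSS (initial)
RTT 1: cwnd = 2 MSS (slow start, doubled)
RTT 2: cwnd = 4 MSS (slow start, doubled)
RTT 3: cwnd = 5 MSS (congestion avoidance, +1)
RTT 4: cwnd = 6 MSS (congestion avoidance, +1)
RTT 5: cwnd = 7 MSS (congestion avoidance, +1)
RTT 6: cwnd = 8 MSS (congestion avoidance, +1)

8


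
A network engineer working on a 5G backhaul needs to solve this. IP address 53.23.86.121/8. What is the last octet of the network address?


Given: IP = 53.23.86.121, prefix = /8
Subnet mask = 255.0.0.0
Last octet of IP: 121
Last octet of mask: 0
Network last octet = 121 AND 0 = 0

0


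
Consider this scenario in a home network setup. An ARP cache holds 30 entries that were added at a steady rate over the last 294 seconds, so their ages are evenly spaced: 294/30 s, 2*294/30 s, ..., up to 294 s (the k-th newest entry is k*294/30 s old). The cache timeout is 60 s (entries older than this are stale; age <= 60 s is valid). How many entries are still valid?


Ages are k * 294/30 s for k = 1..30 (spacing = 9.8000 s).
Entry k is valid iff k * 294/30 <= 60 iff k <= 30 * 60 / 294 = 6.1224
n_valid = floor(6.1224) = 6
(n_stale = 30 - 6 = 24)

6


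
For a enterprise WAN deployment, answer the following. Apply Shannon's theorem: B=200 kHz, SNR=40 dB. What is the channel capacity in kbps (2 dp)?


Given: B = 200 kHz, SNR = 40 dB
SNR linear = 10^(40/10) = 10000
1 + SNR = 10001
log2(10001) = 13.2878566418
C = 200 * 1000 * 13.2878566418 = 2657571.3284 bps
C = 2657.571328 kbps -> 2657.57 kbps (2 dp)

2657.57


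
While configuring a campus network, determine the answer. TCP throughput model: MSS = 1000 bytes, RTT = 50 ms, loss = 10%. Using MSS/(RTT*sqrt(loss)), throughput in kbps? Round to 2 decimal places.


Given: MSS = 1000 bytes, RTT = 50 ms, loss = 10%
RTT in seconds = 50 / 1000 = 0.05
Loss rate = 10% = 0.1
sqrt(loss) = sqrt(0.1) = 0.316227766017
Throughput (bytes/s) = 1000 / (0.05 * 0.316227766017) = 63245.5532
Throughput (kbps) = 63245.5532 * 8 / 1000 = 505.964426 -> 505.96 kbps (2 dp)

505.96


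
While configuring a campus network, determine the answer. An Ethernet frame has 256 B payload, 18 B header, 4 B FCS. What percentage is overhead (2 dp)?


Given: payload = 256 B, header = 18 B, trailer = 4 B
Overhead bytes = header + trailer = 18 + 4 = 22
Total frame = payload + overhead = 256 + 22 = 278
Overhead % = 22 / 278 * 100 = 7.9137% -> 7.91% (2 dp)

7.91


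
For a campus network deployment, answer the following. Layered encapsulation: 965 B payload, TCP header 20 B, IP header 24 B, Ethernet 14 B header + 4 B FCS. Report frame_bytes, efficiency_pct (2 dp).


TCP segment = 965 + 20 = 985 B
IP packet = 985 + 24 = 1009 B
Ethernet frame = 1009 + 14 + 4 = 1027 B
Efficiency = app / frame = 965 / 1027 = 0.939630 = 93.9630% -> 93.96% (2 dp)

1027, 93.96


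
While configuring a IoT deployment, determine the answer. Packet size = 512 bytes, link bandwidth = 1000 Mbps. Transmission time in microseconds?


Given: packet = 512 bytes, bandwidth = 1000 Mbps
Packet in bits = 512 * 8 = 4096 bits
Bandwidth = 1000 * 10^6 = 1000000000 bps
Time = 4096 / 1000000000 seconds
Time in us = 4096 * 10^6 / 1000000000 = 4.096

4.096


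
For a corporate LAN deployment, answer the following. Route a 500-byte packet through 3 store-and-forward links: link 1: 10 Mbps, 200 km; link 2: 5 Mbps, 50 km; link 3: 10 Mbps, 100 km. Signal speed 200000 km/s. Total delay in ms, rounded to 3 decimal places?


Packet = 500 bytes = 4000 bits. Store-and-forward: sum (t_trans + t_prop) per link.
Link 1: t_trans = 4000/(10*10^6) s = 0.4000 ms; t_prop = 200/200000 s = 1.0000 ms; subtotal = 1.4000 ms
Link 2: t_trans = 4000/(5*10^6) s = 0.8000 ms; t_prop = 50/200000 s = 0.2500 ms; subtotal = 1.0500 ms
Link 3: t_trans = 4000/(10*10^6) s = 0.4000 ms; t_prop = 100/200000 s = 0.5000 ms; subtotal = 0.9000 ms
End-to-end = 1.4000 + 1.0500 + 0.9000 = 3.3500 ms -> 3.350 ms (3 dp)

3.350


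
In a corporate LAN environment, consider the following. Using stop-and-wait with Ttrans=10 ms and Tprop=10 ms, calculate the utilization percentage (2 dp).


Given: Ttrans = 10 ms, Tprop = 10 ms
RTT = 2 * Tprop = 2 * 10 = 20 ms
U = Ttrans / (Ttrans + RTT)
U = 10 / (10 + 20)
U = 10 / 30 = 0.333333
U% = 33.33%

33.33


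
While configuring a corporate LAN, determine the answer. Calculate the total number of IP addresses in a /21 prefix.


Given: CIDR prefix /21
Host bits = 32 - 21 = 11
Total addresses = 2^11 = 2048

2048


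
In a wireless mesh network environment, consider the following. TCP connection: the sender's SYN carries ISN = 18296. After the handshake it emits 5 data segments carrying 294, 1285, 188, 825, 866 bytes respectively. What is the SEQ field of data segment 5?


The SYN occupies sequence number ISN = 18296, so the first data byte is ISN + 1 = 18297.
SEQ of data segment i = (ISN + 1) + sum of payload sizes of segments 1..i-1.
Segment 1: SEQ = 18297, payload = 294 bytes
Segment 2: SEQ = 18591, payload = 1285 bytes
Segment 3: SEQ = 19876, payload = 188 bytes
Segment 4: SEQ = 20064, payload = 825 bytes
Segment 5: SEQ = 20889, payload = 866 bytes
SEQ of segment 5 = 18297 + 294 + 1285 + 188 + 825 = 20889

20889


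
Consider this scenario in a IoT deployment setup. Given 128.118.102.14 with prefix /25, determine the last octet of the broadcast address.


Given: IP = 128.118.102.14, prefix = /25
Host bits = 32 - 25 = 7
Network last octet = 14 AND mask = 0
Host part size = 2^7 - 1 = 127
Broadcast last octet = 0 OR 127 = 127

127


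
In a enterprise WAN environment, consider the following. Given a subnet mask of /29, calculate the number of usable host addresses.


Given: subnet mask /29
Host bits = 32 - 29 = 3
Total addresses = 2^3 = 8
Usable hosts = 8 - 2 (network + broadcast) = 6

6


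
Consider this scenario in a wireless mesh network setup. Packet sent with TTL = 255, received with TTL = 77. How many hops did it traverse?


Given: initial TTL = 255, received TTL = 77
Hops = initial TTL - received TTL
Hops = 255 - 77 = 178

178


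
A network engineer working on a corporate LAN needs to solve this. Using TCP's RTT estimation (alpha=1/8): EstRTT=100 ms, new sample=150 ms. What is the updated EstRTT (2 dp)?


Given: EstRTT = 100 ms, SampleRTT = 150 ms, alpha = 1/8
New EstRTT = (1 - alpha) * EstRTT + alpha * SampleRTT
(7/8) * 100 = 87.5
(1/8) * 150 = 18.75
New EstRTT = 87.5 + 18.75 = 106.25 ms -> 106.25 ms (2 dp)

106.25


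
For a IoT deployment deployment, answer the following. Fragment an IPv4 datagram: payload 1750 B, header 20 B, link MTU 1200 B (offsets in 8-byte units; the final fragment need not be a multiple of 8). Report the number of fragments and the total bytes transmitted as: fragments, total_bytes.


Max data per non-final fragment = floor((MTU - header)/8)*8 = floor((1200 - 20)/8)*8 = floor(1180/8)*8 = 1176 B
Final fragment needs no 8-byte alignment: it can carry up to MTU - header = 1180 B
Non-final fragments needed = ceil((payload - 1180) / 1176) = ceil(570/1176) = ceil(0.4847) = 1
Number of fragments = 1 + 1 = 2
Fragment sizes (data): 1 * 1176 B + 574 B (last, 574 <= 1180 OK)
Total bytes sent = payload + n_frags * header = 1750 + 2*20 = 1750 + 40 = 1790 B

2, 1790


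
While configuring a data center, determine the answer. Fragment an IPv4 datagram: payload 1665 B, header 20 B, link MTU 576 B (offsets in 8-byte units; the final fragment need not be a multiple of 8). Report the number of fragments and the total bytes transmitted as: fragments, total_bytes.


Max data per non-final fragment = floor((MTU - header)/8)*8 = floor((576 - 20)/8)*8 = floor(556/8)*8 = 552 B
Final fragment needs no 8-byte alignment: it can carry up to MTU - header = 556 B
Non-final fragments needed = ceil((payload - 556) / 552) = ceil(1109/552) = ceil(2.0091) = 3
Number of fragments = 3 + 1 = 4
Fragment sizes (data): 3 * 552 B + 9 B (last, 9 <= 556 OK)
Total bytes sent = payload + n_frags * header = 1665 + 4*20 = 1665 + 80 = 1745 B

4, 1745


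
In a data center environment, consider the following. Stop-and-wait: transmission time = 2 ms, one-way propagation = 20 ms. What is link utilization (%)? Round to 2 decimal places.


Given: Ttrans = 2 ms, Tprop = 20 ms
RTT = 2 * Tprop = 2 * 20 = 40 ms
U = Ttrans / (Ttrans + RTT)
U = 2 / (2 + 40)
U = 2 / 42 = 0.047619
U% = 4.76%

4.76


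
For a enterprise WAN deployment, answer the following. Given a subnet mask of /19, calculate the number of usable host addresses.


Given: subnet mask /19
Host bits = 32 - 19 = 13
Total addresses = 2^13 = 8192
Usable hosts = 8192 - 2 (network + broadcast) = 8190

8190


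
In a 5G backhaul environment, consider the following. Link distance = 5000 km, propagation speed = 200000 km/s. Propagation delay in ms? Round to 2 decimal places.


Given: distance = 5000 km, speed = 200000 km/s
Delay = distance / speed = 5000 / 200000 seconds
Delay in ms = 5000 * 1000 / 200000
Delay = 25.0000 ms
Rounded to 2 dp = 25.00 ms

25.00


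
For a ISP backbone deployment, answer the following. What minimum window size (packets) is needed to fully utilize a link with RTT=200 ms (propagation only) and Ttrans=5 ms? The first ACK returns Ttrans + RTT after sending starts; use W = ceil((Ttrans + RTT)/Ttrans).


Given: Ttrans = 5 ms, RTT = 200 ms (= 2 * Tprop, Tprop = 100 ms)
Time until first ACK returns = Ttrans + RTT = 5 + 200 = 205 ms
Need W * Ttrans >= Ttrans + RTT  ->  W >= (Ttrans + RTT) / Ttrans
(Ttrans + RTT) / Ttrans = 205 / 5 = 41
W_min = ceil(41) = 41

41


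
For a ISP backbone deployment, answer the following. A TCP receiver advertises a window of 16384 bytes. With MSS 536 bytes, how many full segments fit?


Given: RWND = 16384 bytes, MSS = 536 bytes
Full segments = floor(RWND / MSS)
Full segments = floor(16384 / 536)
Full segments = floor(30.5672) = 30

30


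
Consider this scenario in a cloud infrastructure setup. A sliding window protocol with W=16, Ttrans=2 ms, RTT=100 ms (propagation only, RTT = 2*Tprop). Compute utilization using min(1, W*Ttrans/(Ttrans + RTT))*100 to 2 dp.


Given: W = 16, Ttrans = 2 ms, RTT = 100 ms (= 2 * Tprop, Tprop = 50 ms)
Cycle time = Ttrans + RTT = 2 + 100 = 102 ms (first packet sent until its ACK returns)
W * Ttrans = 16 * 2 = 32 ms of sending per cycle
W * Ttrans / (Ttrans + RTT) = 32 / 102 = 0.313725
U = min(1, 0.313725) = 0.313725
U% = 31.37%

31.37


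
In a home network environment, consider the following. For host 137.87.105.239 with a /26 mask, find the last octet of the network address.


Given: IP = 137.87.105.239, prefix = /26
Subnet mask = 255.255.255.192
Last octet of IP: 239
Last octet of mask: 192
Network last octet = 239 AND 192 = 192

192


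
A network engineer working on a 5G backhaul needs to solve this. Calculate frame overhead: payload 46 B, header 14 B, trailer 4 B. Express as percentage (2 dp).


Given: payload = 46 B, header = 14 B, trailer = 4 B
Overhead bytes = header + trailer = 14 + 4 = 18
Total frame = payload + overhead = 46 + 18 = 64
Overhead % = 18 / 64 * 100 = 28.1250% -> 28.13% (2 dp)

28.13


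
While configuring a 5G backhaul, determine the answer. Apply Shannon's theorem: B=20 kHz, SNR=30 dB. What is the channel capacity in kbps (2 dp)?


Given: B = 20 kHz, SNR = 30 dB
SNR linear = 10^(30/10) = 1000
1 + SNR = 1001
log2(1001) = 9.9672262588
C = 20 * 1000 * 9.9672262588 = 199344.5252 bps
C = 199.344525 kbps -> 199.34 kbps (2 dp)

199.34


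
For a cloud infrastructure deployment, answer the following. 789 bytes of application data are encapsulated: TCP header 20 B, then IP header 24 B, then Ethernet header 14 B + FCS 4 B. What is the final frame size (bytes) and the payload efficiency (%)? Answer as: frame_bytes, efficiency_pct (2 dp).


TCP segment = 789 + 20 = 809 B
IP packet = 809 + 24 = 833 B
Ethernet frame = 833 + 14 + 4 = 851 B
Efficiency = app / frame = 789 / 851 = 0.927145 = 92.7145% -> 92.71% (2 dp)

851, 92.71


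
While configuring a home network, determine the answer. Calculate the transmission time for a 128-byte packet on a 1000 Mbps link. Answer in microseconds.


Given: packet = 128 bytes, bandwidth = 1000 Mbps
Packet in bits = 128 * 8 = 1024 bits
Bandwidth = 1000 * 10^6 = 1000000000 bps
Time = 1024 / 1000000000 seconds
Time in us = 1024 * 10^6 / 1000000000 = 1.024

1.024


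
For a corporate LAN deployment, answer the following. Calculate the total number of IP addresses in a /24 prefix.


Given: CIDR prefix /24
Host bits = 32 - 24 = 8
Total addresses = 2^8 = 256

256


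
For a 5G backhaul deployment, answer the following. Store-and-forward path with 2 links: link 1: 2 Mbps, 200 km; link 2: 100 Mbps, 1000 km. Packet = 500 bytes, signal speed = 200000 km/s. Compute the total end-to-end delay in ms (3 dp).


Packet = 500 bytes = 4000 bits. Store-and-forward: sum (t_trans + t_prop) per link.
Link 1: t_trans = 4000/(2*10^6) s = 2.0000 ms; t_prop = 200/200000 s = 1.0000 ms; subtotal = 3.0000 ms
Link 2: t_trans = 4000/(100*10^6) s = 0.0400 ms; t_prop = 1000/200000 s = 5.0000 ms; subtotal = 5.0400 ms
End-to-end = 3.0000 + 5.0400 = 8.0400 ms -> 8.040 ms (3 dp)

8.040


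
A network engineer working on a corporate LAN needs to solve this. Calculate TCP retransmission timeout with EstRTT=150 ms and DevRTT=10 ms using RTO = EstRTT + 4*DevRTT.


Given: EstRTT = 150 ms, DevRTT = 10 ms
Timeout = EstRTT + 4 * DevRTT
4 * DevRTT = 4 * 10 = 40
Timeout = 150 + 40 = 190 ms

190


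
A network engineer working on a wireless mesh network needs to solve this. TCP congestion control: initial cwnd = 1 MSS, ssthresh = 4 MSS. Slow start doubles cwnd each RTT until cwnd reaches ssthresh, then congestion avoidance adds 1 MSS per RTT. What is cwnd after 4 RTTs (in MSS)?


RTT 0: cwnd = 1 MSS (initial)
RTT 1: cwnd = 2 MSS (slow start, doubled)
RTT 2: cwnd = 4 MSS (slow start, doubled)
RTT 3: cwnd = 5 MSS (congestion avoidance, +1)
RTT 4: cwnd = 6 MSS (congestion avoidance, +1)

6
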